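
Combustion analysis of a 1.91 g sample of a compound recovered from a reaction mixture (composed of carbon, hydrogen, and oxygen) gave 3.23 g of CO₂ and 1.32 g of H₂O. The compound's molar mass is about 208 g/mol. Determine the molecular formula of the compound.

C8H16O6

mol C = 3.23 g CO₂ ÷ 44.009 g/mol = 0.07339 mol
mol H = 2 × 1.32 g H₂O ÷ 18.015 g/mol = 0.1465 mol
mass O = 1.91 − (0.8815 + 0.1477) = 0.8807 g → mol O = 0.8807 ÷ 15.999 = 0.05505 mol
Divide by the smallest (0.05505 mol): C 1.333, H 2.662, O 1.000
Multiplying each by 3 gives whole numbers: C 4.00, H 7.99, O 3.00
Empirical formula: C4H8O3
Empirical-formula mass = 104.10 g/mol; 208 ÷ 104.10 ≈ 2, so the molecular formula is C8H16O6.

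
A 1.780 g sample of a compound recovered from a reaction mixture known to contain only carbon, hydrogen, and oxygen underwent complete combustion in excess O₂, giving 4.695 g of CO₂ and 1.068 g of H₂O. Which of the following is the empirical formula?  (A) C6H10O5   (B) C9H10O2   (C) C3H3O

(B) C9H10O2

mol C = 4.695 g CO₂ ÷ 44.009 g/mol = 0.10668 mol
mol H = 2 × 1.068 g H₂O ÷ 18.015 g/mol = 0.11857 mol
mass O = 1.780 − (1.2814 + 0.11952) = 0.37912 g → mol O = 0.37912 ÷ 15.999 = 0.023696 mol
Divide by the smallest (0.023696 mol): C 4.502, H 5.004, O 1.000
Multiplying each by 2 gives whole numbers: C 9.00, H 10.01, O 2.00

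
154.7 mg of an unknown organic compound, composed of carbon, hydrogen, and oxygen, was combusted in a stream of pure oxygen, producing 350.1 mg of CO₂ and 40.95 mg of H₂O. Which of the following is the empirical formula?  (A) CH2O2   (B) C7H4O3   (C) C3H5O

(B) C7H4O3

mol C = 0.3501 g CO₂ ÷ 44.009 g/mol = 0.0079552 mol
mol H = 2 × 0.04095 g H₂O ÷ 18.015 g/mol = 0.0045462 mol
mass O = 0.1547 − (0.095550 + 0.0045826) = 0.054568 g → mol O = 0.054568 ÷ 15.999 = 0.0034107 mol
Divide by the smallest (0.0034107 mol): C 2.332, H 1.333, O 1.000
Multiplying each by 3 gives whole numbers: C 7.00, H 4.00, O 3.00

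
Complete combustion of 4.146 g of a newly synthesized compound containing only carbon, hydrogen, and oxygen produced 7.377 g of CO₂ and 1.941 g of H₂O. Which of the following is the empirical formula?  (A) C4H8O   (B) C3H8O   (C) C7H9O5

mol C = 7.377 g CO₂ ÷ 44.009 g/mol = 0.16762 mol
mol H = 2 × 1.941 g H₂O ÷ 18.015 g/mol = 0.21549 mol
mass O = 4.146 − (2.0133 + 0.21721) = 1.9154 g → mol O = 1.9154 ÷ 15.999 = 0.11972 mol
Divide by the smallest (0.11972 mol): C 1.400, H 1.800, O 1.000
Multiplying each by 5 gives whole numbers: C 7.00, H 9.00, O 5.00

(C) C7H9O5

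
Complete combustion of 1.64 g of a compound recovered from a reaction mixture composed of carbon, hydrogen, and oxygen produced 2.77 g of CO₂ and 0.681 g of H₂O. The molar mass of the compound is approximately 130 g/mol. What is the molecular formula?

mol C = 2.77 g CO₂ ÷ 44.009 g/mol = 0.06294 mol
mol H = 2 × 0.681 g H₂O ÷ 18.015 g/mol = 0.07560 mol
mass O = 1.64 − (0.7560 + 0.07621) = 0.8078 g → mol O = 0.8078 ÷ 15.999 = 0.05049 mol
Divide by the smallest (0.05049 mol): C 1.247, H 1.497, O 1.000
Multiplying each by 4 gives whole numbers: C 4.99, H 5.99, O 4.00
Empirical formula: C5H6O4
Empirical-formula mass = 130.10 g/mol; 130 ÷ 130.10 ≈ 1, so the molecular formula is C5H6O4.

C5H6O4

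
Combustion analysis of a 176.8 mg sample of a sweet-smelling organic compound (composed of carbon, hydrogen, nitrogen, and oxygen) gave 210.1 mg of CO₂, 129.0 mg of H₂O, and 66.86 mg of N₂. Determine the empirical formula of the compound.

C2H6N2O

mol C = 0.2101 g CO₂ ÷ 44.009 g/mol = 0.0047740 mol
mol H = 2 × 0.1290 g H₂O ÷ 18.015 g/mol = 0.014321 mol
mol N = 2 × 0.06686 g N₂ ÷ 28.014 g/mol = 0.0047733 mol
mass O = 0.1768 − (0.057341 + 0.014436 + 0.066860) = 0.038163 g → mol O = 0.038163 ÷ 15.999 = 0.0023854 mol
Divide by the smallest (0.0023854 mol): C 2.001, H 6.004, N 2.001, O 1.000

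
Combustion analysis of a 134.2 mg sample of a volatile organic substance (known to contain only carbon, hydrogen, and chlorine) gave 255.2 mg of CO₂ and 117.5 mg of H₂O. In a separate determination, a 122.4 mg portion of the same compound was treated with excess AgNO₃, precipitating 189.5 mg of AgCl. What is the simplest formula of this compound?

mol C = 0.2552 g CO₂ ÷ 44.009 g/mol = 0.0057988 mol
mol H = 2 × 0.1175 g H₂O ÷ 18.015 g/mol = 0.013045 mol
From the AgCl data: mol Cl per gram of compound = (0.1895 ÷ 143.318) ÷ 0.1224 = 0.010803 mol/g, so in the 0.1342 g combustion sample mol Cl = 0.0014497 mol
Divide by the smallest (0.0014497 mol): C 4.000, H 8.998, Cl 1.000

C4H9Cl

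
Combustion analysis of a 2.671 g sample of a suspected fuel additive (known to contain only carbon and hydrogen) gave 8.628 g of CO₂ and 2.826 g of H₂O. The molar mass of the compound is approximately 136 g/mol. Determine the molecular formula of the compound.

mol C = 8.628 g CO₂ ÷ 44.009 g/mol = 0.19605 mol
mol H = 2 × 2.826 g H₂O ÷ 18.015 g/mol = 0.31374 mol
Divide by the smallest (0.19605 mol): C 1.000, H 1.600
Multiplying each by 5 gives whole numbers: C 5.00, H 8.00
Empirical formula: C5H8
Empirical-formula mass = 68.12 g/mol; 136 ÷ 68.12 ≈ 2, so the molecular formula is C10H16.

C10H16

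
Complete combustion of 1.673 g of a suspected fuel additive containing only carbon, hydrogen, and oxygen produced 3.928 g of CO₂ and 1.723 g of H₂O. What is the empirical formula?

mol C = 3.928 g CO₂ ÷ 44.009 g/mol = 0.089254 mol
mol H = 2 × 1.723 g H₂O ÷ 18.015 g/mol = 0.19129 mol
mass O = 1.673 − (1.0720 + 0.19282) = 0.40815 g → mol O = 0.40815 ÷ 15.999 = 0.025511 mol
Divide by the smallest (0.025511 mol): C 3.499, H 7.498, O 1.000
Multiplying each by 2 gives whole numbers: C 7.00, H 15.00, O 2.00

C7H15O2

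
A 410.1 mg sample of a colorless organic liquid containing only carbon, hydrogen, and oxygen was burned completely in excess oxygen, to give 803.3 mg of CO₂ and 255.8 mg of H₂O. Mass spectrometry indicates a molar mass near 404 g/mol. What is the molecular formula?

C18H28O10

mol C = 0.8033 g CO₂ ÷ 44.009 g/mol = 0.018253 mol
mol H = 2 × 0.2558 g H₂O ÷ 18.015 g/mol = 0.028399 mol
mass O = 0.4101 − (0.21924 + 0.028626) = 0.16224 g → mol O = 0.16224 ÷ 15.999 = 0.010140 mol
Divide by the smallest (0.010140 mol): C 1.800, H 2.801, O 1.000
Multiplying each by 5 gives whole numbers: C 9.00, H 14.00, O 5.00
Empirical formula: C9H14O5
Empirical-formula mass = 202.21 g/mol; 404 ÷ 202.21 ≈ 2, so the molecular formula is C18H28O10.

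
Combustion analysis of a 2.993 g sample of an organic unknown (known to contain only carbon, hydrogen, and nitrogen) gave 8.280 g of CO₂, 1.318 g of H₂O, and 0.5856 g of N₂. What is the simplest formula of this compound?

mol C = 8.280 g CO₂ ÷ 44.009 g/mol = 0.18814 mol
mol H = 2 × 1.318 g H₂O ÷ 18.015 g/mol = 0.14632 mol
mol N = 2 × 0.5856 g N₂ ÷ 28.014 g/mol = 0.041808 mol
Divide by the smallest (0.041808 mol): C 4.500, H 3.500, N 1.000
Multiplying each by 2 gives whole numbers: C 9.00, H 7.00, N 2.00

C9H7N2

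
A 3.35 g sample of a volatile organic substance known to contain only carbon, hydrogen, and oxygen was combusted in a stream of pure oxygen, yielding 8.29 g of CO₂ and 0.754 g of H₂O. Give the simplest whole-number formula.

mol C = 8.29 g CO₂ ÷ 44.009 g/mol = 0.1884 mol
mol H = 2 × 0.754 g H₂O ÷ 18.015 g/mol = 0.08371 mol
mass O = 3.35 − (2.263 + 0.08438) = 1.003 g → mol O = 1.003 ÷ 15.999 = 0.06270 mol
Divide by the smallest (0.06270 mol): C 3.004, H 1.335, O 1.000
Multiplying each by 3 gives whole numbers: C 9.01, H 4.01, O 3.00

C9H4O3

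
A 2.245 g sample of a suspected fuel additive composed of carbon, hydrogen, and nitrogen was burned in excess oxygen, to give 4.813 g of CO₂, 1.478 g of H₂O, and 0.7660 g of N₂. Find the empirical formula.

mol C = 4.813 g CO₂ ÷ 44.009 g/mol = 0.10936 mol
mol H = 2 × 1.478 g H₂O ÷ 18.015 g/mol = 0.16409 mol
mol N = 2 × 0.7660 g N₂ ÷ 28.014 g/mol = 0.054687 mol
Divide by the smallest (0.054687 mol): C 2.000, H 3.000, N 1.000

C2H3N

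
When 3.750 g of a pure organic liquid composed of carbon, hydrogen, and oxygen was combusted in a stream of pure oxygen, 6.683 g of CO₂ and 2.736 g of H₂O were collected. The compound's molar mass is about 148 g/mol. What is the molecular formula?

mol C = 6.683 g CO₂ ÷ 44.009 g/mol = 0.15186 mol
mol H = 2 × 2.736 g H₂O ÷ 18.015 g/mol = 0.30375 mol
mass O = 3.750 − (1.8239 + 0.30618) = 1.6199 g → mol O = 1.6199 ÷ 15.999 = 0.10125 mol
Divide by the smallest (0.10125 mol): C 1.500, H 3.000, O 1.000
Multiplying each by 2 gives whole numbers: C 3.00, H 6.00, O 2.00
Empirical formula: C3H6O2
Empirical-formula mass = 74.08 g/mol; 148 ÷ 74.08 ≈ 2, so the molecular formula is C6H12O4.

C6H12O4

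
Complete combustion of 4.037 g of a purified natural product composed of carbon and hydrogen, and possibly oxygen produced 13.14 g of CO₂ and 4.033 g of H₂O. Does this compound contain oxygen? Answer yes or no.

no

mol C = 13.14 g CO₂ ÷ 44.009 g/mol = 0.29858 mol
mol H = 2 × 4.033 g H₂O ÷ 18.015 g/mol = 0.44774 mol
C and H together account for 4.0375 g — essentially the entire 4.037 g sample — so the compound contains no oxygen.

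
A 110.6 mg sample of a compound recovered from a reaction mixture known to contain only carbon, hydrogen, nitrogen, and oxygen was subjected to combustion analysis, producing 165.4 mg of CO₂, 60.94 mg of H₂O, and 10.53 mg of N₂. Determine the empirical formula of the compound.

C5H9NO4

mol C = 0.1654 g CO₂ ÷ 44.009 g/mol = 0.0037583 mol
mol H = 2 × 0.06094 g H₂O ÷ 18.015 g/mol = 0.0067655 mol
mol N = 2 × 0.01053 g N₂ ÷ 28.014 g/mol = 0.00075177 mol
mass O = 0.1106 − (0.045141 + 0.0068196 + 0.010530) = 0.048109 g → mol O = 0.048109 ÷ 15.999 = 0.0030070 mol
Divide by the smallest (0.00075177 mol): C 4.999, H 8.999, N 1.000, O 4.000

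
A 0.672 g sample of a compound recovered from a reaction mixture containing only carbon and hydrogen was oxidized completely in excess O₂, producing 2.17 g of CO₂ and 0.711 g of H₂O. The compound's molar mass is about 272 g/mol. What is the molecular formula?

C20H32

mol C = 2.17 g CO₂ ÷ 44.009 g/mol = 0.04931 mol
mol H = 2 × 0.711 g H₂O ÷ 18.015 g/mol = 0.07893 mol
Divide by the smallest (0.04931 mol): C 1.000, H 1.601
Multiplying each by 5 gives whole numbers: C 5.00, H 8.00
Empirical formula: C5H8
Empirical-formula mass = 68.12 g/mol; 272 ÷ 68.12 ≈ 4, so the molecular formula is C20H32.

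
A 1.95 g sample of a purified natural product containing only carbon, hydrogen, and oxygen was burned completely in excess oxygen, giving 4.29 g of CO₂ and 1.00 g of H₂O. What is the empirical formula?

mol C = 4.29 g CO₂ ÷ 44.009 g/mol = 0.09748 mol
mol H = 2 × 1.00 g H₂O ÷ 18.015 g/mol = 0.1110 mol
mass O = 1.95 − (1.171 + 0.1119) = 0.6673 g → mol O = 0.6673 ÷ 15.999 = 0.04171 mol
Divide by the smallest (0.04171 mol): C 2.337, H 2.662, O 1.000
Multiplying each by 3 gives whole numbers: C 7.01, H 7.99, O 3.00

C7H8O3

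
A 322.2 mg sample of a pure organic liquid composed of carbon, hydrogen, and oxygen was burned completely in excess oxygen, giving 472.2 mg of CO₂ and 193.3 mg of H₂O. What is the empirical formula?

mol C = 0.4722 g CO₂ ÷ 44.009 g/mol = 0.010730 mol
mol H = 2 × 0.1933 g H₂O ÷ 18.015 g/mol = 0.021460 mol
mass O = 0.3222 − (0.12887 + 0.021632) = 0.17169 g → mol O = 0.17169 ÷ 15.999 = 0.010732 mol
Divide by the smallest (0.010730 mol): C 1.000, H 2.000, O 1.000

CH2O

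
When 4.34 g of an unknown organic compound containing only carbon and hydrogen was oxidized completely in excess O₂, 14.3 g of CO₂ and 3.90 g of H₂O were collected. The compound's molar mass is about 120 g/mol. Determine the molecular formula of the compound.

C9H12

mol C = 14.3 g CO₂ ÷ 44.009 g/mol = 0.3249 mol
mol H = 2 × 3.90 g H₂O ÷ 18.015 g/mol = 0.4330 mol
Divide by the smallest (0.3249 mol): C 1.000, H 1.332
Multiplying each by 3 gives whole numbers: C 3.00, H 4.00
Empirical formula: C3H4
Empirical-formula mass = 40.06 g/mol; 120 ÷ 40.06 ≈ 3, so the molecular formula is C9H12.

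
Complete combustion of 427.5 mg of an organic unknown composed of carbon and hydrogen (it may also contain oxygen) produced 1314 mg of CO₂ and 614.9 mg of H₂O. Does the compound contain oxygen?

mol C = 1.314 g CO₂ ÷ 44.009 g/mol = 0.029858 mol
mol H = 2 × 0.6149 g H₂O ÷ 18.015 g/mol = 0.068265 mol
C and H together account for 0.42743 g — essentially the entire 0.4275 g sample — so the compound contains no oxygen.

no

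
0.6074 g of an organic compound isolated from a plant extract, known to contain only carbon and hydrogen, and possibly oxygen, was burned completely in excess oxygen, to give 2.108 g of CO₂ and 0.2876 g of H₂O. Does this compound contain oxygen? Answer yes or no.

no

mol C = 2.108 g CO₂ ÷ 44.009 g/mol = 0.047899 mol
mol H = 2 × 0.2876 g H₂O ÷ 18.015 g/mol = 0.031929 mol
C and H together account for 0.60750 g — essentially the entire 0.6074 g sample — so the compound contains no oxygen.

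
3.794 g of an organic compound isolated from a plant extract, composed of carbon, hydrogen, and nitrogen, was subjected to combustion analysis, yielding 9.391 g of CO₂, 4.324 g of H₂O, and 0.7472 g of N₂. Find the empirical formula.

mol C = 9.391 g CO₂ ÷ 44.009 g/mol = 0.21339 mol
mol H = 2 × 4.324 g H₂O ÷ 18.015 g/mol = 0.48004 mol
mol N = 2 × 0.7472 g N₂ ÷ 28.014 g/mol = 0.053345 mol
Divide by the smallest (0.053345 mol): C 4.000, H 8.999, N 1.000

C4H9N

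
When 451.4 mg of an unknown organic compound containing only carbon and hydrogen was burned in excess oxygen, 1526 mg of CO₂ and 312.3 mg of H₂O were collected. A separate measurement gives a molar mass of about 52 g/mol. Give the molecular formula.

mol C = 1.526 g CO₂ ÷ 44.009 g/mol = 0.034675 mol
mol H = 2 × 0.3123 g H₂O ÷ 18.015 g/mol = 0.034671 mol
Divide by the smallest (0.034671 mol): C 1.000, H 1.000
Empirical formula: CH
Empirical-formula mass = 13.02 g/mol; 52 ÷ 13.02 ≈ 4, so the molecular formula is C4H4.

C4H4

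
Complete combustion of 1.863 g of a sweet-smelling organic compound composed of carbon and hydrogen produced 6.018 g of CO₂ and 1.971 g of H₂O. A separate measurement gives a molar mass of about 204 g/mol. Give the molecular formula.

mol C = 6.018 g CO₂ ÷ 44.009 g/mol = 0.13674 mol
mol H = 2 × 1.971 g H₂O ÷ 18.015 g/mol = 0.21882 mol
Divide by the smallest (0.13674 mol): C 1.000, H 1.600
Multiplying each by 5 gives whole numbers: C 5.00, H 8.00
Empirical formula: C5H8
Empirical-formula mass = 68.12 g/mol; 204 ÷ 68.12 ≈ 3, so the molecular formula is C15H24.

C15H24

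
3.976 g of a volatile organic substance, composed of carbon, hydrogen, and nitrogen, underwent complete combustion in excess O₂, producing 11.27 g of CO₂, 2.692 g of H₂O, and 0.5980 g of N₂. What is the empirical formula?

mol C = 11.27 g CO₂ ÷ 44.009 g/mol = 0.25608 mol
mol H = 2 × 2.692 g H₂O ÷ 18.015 g/mol = 0.29886 mol
mol N = 2 × 0.5980 g N₂ ÷ 28.014 g/mol = 0.042693 mol
Divide by the smallest (0.042693 mol): C 5.998, H 7.000, N 1.000

C6H7N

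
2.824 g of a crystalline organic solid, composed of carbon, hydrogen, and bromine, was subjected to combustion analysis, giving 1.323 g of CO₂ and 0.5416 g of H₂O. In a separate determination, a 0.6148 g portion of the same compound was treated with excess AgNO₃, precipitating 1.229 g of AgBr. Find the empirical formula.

CH2Br

mol C = 1.323 g CO₂ ÷ 44.009 g/mol = 0.030062 mol
mol H = 2 × 0.5416 g H₂O ÷ 18.015 g/mol = 0.060128 mol
From the AgBr data: mol Br per gram of compound = (1.229 ÷ 187.772) ÷ 0.6148 = 0.010646 mol/g, so in the 2.824 g combustion sample mol Br = 0.030064 mol
Divide by the smallest (0.030062 mol): C 1.000, H 2.000, Br 1.000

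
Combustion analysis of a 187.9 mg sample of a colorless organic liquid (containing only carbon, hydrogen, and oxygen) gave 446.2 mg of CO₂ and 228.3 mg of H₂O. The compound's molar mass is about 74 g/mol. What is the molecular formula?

C4H10O

mol C = 0.4462 g CO₂ ÷ 44.009 g/mol = 0.010139 mol
mol H = 2 × 0.2283 g H₂O ÷ 18.015 g/mol = 0.025346 mol
mass O = 0.1879 − (0.12178 + 0.025548) = 0.040574 g → mol O = 0.040574 ÷ 15.999 = 0.0025360 mol
Divide by the smallest (0.0025360 mol): C 3.998, H 9.994, O 1.000
Empirical formula: C4H10O
Empirical-formula mass = 74.12 g/mol; 74 ÷ 74.12 ≈ 1, so the molecular formula is C4H10O.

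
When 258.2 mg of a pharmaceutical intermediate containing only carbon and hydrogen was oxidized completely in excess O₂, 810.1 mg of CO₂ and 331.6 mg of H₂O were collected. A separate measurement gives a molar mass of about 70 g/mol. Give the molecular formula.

C5H10

mol C = 0.8101 g CO₂ ÷ 44.009 g/mol = 0.018408 mol
mol H = 2 × 0.3316 g H₂O ÷ 18.015 g/mol = 0.036814 mol
Divide by the smallest (0.018408 mol): C 1.000, H 2.000
Empirical formula: CH2
Empirical-formula mass = 14.03 g/mol; 70 ÷ 14.03 ≈ 5, so the molecular formula is C5H10.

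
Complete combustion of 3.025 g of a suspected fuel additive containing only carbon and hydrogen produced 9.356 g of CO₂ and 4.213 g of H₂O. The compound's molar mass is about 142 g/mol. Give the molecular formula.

C10H22

mol C = 9.356 g CO₂ ÷ 44.009 g/mol = 0.21259 mol
mol H = 2 × 4.213 g H₂O ÷ 18.015 g/mol = 0.46772 mol
Divide by the smallest (0.21259 mol): C 1.000, H 2.200
Multiplying each by 5 gives whole numbers: C 5.00, H 11.00
Empirical formula: C5H11
Empirical-formula mass = 71.14 g/mol; 142 ÷ 71.14 ≈ 2, so the molecular formula is C10H22.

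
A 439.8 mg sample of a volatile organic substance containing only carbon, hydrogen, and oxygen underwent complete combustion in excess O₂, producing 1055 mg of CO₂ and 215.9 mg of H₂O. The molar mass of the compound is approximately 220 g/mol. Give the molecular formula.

C12H12O4

mol C = 1.055 g CO₂ ÷ 44.009 g/mol = 0.023972 mol
mol H = 2 × 0.2159 g H₂O ÷ 18.015 g/mol = 0.023969 mol
mass O = 0.4398 − (0.28793 + 0.024161) = 0.12771 g → mol O = 0.12771 ÷ 15.999 = 0.0079822 mol
Divide by the smallest (0.0079822 mol): C 3.003, H 3.003, O 1.000
Empirical formula: C3H3O
Empirical-formula mass = 55.06 g/mol; 220 ÷ 55.06 ≈ 4, so the molecular formula is C12H12O4.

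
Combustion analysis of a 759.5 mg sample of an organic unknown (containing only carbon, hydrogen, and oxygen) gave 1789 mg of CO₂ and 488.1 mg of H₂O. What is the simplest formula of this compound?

C3H4O

mol C = 1.789 g CO₂ ÷ 44.009 g/mol = 0.040651 mol
mol H = 2 × 0.4881 g H₂O ÷ 18.015 g/mol = 0.054188 mol
mass O = 0.7595 − (0.48826 + 0.054622) = 0.21662 g → mol O = 0.21662 ÷ 15.999 = 0.013540 mol
Divide by the smallest (0.013540 mol): C 3.002, H 4.002, O 1.000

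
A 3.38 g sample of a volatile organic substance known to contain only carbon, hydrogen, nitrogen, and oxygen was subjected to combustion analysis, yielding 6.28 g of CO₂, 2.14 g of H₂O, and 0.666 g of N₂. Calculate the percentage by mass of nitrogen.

mol C = 6.28 g CO₂ ÷ 44.009 g/mol = 0.1427 mol
mol H = 2 × 2.14 g H₂O ÷ 18.015 g/mol = 0.2376 mol
mol N = 2 × 0.666 g N₂ ÷ 28.014 g/mol = 0.04755 mol
mass O = 3.38 − (1.714 + 0.2395 + 0.6660) = 0.7606 g → mol O = 0.7606 ÷ 15.999 = 0.04754 mol
mass % N = 0.6660 g ÷ 3.38 g × 100%

19.7%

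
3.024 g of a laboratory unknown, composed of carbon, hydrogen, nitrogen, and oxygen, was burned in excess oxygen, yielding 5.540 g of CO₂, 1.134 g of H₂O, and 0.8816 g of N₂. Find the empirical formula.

C4H4N2O

mol C = 5.540 g CO₂ ÷ 44.009 g/mol = 0.12588 mol
mol H = 2 × 1.134 g H₂O ÷ 18.015 g/mol = 0.12590 mol
mol N = 2 × 0.8816 g N₂ ÷ 28.014 g/mol = 0.062940 mol
mass O = 3.024 − (1.5120 + 0.12690 + 0.88160) = 0.50351 g → mol O = 0.50351 ÷ 15.999 = 0.031472 mol
Divide by the smallest (0.031472 mol): C 4.000, H 4.000, N 2.000, O 1.000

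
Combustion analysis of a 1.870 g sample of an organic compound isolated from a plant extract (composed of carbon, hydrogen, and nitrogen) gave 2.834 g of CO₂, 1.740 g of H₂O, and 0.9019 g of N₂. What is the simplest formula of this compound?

mol C = 2.834 g CO₂ ÷ 44.009 g/mol = 0.064396 mol
mol H = 2 × 1.740 g H₂O ÷ 18.015 g/mol = 0.19317 mol
mol N = 2 × 0.9019 g N₂ ÷ 28.014 g/mol = 0.064389 mol
Divide by the smallest (0.064389 mol): C 1.000, H 3.000, N 1.000

CH3N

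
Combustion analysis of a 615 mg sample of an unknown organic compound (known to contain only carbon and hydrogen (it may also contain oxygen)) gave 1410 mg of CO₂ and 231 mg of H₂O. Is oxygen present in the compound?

mol C = 1.41 g CO₂ ÷ 44.009 g/mol = 0.03204 mol
mol H = 2 × 0.231 g H₂O ÷ 18.015 g/mol = 0.02565 mol
C and H account for only 0.4107 g of the 0.615 g sample; the remaining 0.2043 g must be oxygen.

yes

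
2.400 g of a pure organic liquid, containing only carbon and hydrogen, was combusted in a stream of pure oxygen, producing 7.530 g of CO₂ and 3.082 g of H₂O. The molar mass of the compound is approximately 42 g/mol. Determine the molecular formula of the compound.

mol C = 7.530 g CO₂ ÷ 44.009 g/mol = 0.17110 mol
mol H = 2 × 3.082 g H₂O ÷ 18.015 g/mol = 0.34216 mol
Divide by the smallest (0.17110 mol): C 1.000, H 2.000
Empirical formula: CH2
Empirical-formula mass = 14.03 g/mol; 42 ÷ 14.03 ≈ 3, so the molecular formula is C3H6.

C3H6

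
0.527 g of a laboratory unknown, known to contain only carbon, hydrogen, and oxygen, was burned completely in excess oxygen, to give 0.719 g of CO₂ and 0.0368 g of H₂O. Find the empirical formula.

C4HO5

mol C = 0.719 g CO₂ ÷ 44.009 g/mol = 0.01634 mol
mol H = 2 × 0.0368 g H₂O ÷ 18.015 g/mol = 0.004085 mol
mass O = 0.527 − (0.1962 + 0.004118) = 0.3267 g → mol O = 0.3267 ÷ 15.999 = 0.02042 mol
Divide by the smallest (0.004085 mol): C 3.999, H 1.000, O 4.997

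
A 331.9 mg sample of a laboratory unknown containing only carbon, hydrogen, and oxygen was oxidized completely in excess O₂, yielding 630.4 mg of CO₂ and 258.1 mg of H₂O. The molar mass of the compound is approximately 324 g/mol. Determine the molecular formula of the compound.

mol C = 0.6304 g CO₂ ÷ 44.009 g/mol = 0.014324 mol
mol H = 2 × 0.2581 g H₂O ÷ 18.015 g/mol = 0.028654 mol
mass O = 0.3319 − (0.17205 + 0.028883) = 0.13097 g → mol O = 0.13097 ÷ 15.999 = 0.0081860 mol
Divide by the smallest (0.0081860 mol): C 1.750, H 3.500, O 1.000
Multiplying each by 4 gives whole numbers: C 7.00, H 14.00, O 4.00
Empirical formula: C7H14O4
Empirical-formula mass = 162.19 g/mol; 324 ÷ 162.19 ≈ 2, so the molecular formula is C14H28O8.

C14H28O8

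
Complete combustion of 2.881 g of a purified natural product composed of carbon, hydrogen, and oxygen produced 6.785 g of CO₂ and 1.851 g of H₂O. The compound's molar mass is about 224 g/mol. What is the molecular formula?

mol C = 6.785 g CO₂ ÷ 44.009 g/mol = 0.15417 mol
mol H = 2 × 1.851 g H₂O ÷ 18.015 g/mol = 0.20550 mol
mass O = 2.881 − (1.8518 + 0.20714) = 0.82209 g → mol O = 0.82209 ÷ 15.999 = 0.051384 mol
Divide by the smallest (0.051384 mol): C 3.000, H 3.999, O 1.000
Empirical formula: C3H4O
Empirical-formula mass = 56.06 g/mol; 224 ÷ 56.06 ≈ 4, so the molecular formula is C12H16O4.

C12H16O4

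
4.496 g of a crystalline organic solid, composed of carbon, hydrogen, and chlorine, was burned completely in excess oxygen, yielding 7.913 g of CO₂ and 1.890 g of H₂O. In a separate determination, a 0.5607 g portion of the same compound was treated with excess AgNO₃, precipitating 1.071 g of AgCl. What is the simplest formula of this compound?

C6H7Cl2

mol C = 7.913 g CO₂ ÷ 44.009 g/mol = 0.17980 mol
mol H = 2 × 1.890 g H₂O ÷ 18.015 g/mol = 0.20983 mol
From the AgCl data: mol Cl per gram of compound = (1.071 ÷ 143.318) ÷ 0.5607 = 0.013328 mol/g, so in the 4.496 g combustion sample mol Cl = 0.059922 mol
Divide by the smallest (0.059922 mol): C 3.001, H 3.502, Cl 1.000
Multiplying each by 2 gives whole numbers: C 6.00, H 7.00, Cl 2.00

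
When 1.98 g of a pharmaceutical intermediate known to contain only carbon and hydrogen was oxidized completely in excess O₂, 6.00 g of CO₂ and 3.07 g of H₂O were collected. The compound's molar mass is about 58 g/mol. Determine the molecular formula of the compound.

C4H10

mol C = 6.00 g CO₂ ÷ 44.009 g/mol = 0.1363 mol
mol H = 2 × 3.07 g H₂O ÷ 18.015 g/mol = 0.3408 mol
Divide by the smallest (0.1363 mol): C 1.000, H 2.500
Multiplying each by 2 gives whole numbers: C 2.00, H 5.00
Empirical formula: C2H5
Empirical-formula mass = 29.06 g/mol; 58 ÷ 29.06 ≈ 2, so the molecular formula is C4H10.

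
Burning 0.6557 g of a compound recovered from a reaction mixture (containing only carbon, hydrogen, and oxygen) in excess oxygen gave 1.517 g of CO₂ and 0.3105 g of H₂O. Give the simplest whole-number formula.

C8H8O3

mol C = 1.517 g CO₂ ÷ 44.009 g/mol = 0.034470 mol
mol H = 2 × 0.3105 g H₂O ÷ 18.015 g/mol = 0.034471 mol
mass O = 0.6557 − (0.41402 + 0.034747) = 0.20693 g → mol O = 0.20693 ÷ 15.999 = 0.012934 mol
Divide by the smallest (0.012934 mol): C 2.665, H 2.665, O 1.000
Multiplying each by 3 gives whole numbers: C 8.00, H 8.00, O 3.00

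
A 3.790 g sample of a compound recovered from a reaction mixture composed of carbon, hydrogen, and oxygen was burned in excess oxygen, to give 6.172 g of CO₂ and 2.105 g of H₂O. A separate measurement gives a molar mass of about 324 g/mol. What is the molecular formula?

mol C = 6.172 g CO₂ ÷ 44.009 g/mol = 0.14024 mol
mol H = 2 × 2.105 g H₂O ÷ 18.015 g/mol = 0.23369 mol
mass O = 3.790 − (1.6845 + 0.23556) = 1.8700 g → mol O = 1.8700 ÷ 15.999 = 0.11688 mol
Divide by the smallest (0.11688 mol): C 1.200, H 1.999, O 1.000
Multiplying each by 5 gives whole numbers: C 6.00, H 10.00, O 5.00
Empirical formula: C6H10O5
Empirical-formula mass = 162.14 g/mol; 324 ÷ 162.14 ≈ 2, so the molecular formula is C12H20O10.

C12H20O10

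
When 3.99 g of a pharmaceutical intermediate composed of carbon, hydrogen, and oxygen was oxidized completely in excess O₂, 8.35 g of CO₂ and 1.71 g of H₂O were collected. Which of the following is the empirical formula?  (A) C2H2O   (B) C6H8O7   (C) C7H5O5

mol C = 8.35 g CO₂ ÷ 44.009 g/mol = 0.1897 mol
mol H = 2 × 1.71 g H₂O ÷ 18.015 g/mol = 0.1898 mol
mass O = 3.99 − (2.279 + 0.1914) = 1.520 g → mol O = 1.520 ÷ 15.999 = 0.09499 mol
Divide by the smallest (0.09499 mol): C 1.997, H 1.999, O 1.000

(A) C2H2O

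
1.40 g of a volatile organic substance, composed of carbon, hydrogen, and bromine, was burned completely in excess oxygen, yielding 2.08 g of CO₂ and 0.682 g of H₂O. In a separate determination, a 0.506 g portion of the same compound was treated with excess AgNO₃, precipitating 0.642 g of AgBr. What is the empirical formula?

mol C = 2.08 g CO₂ ÷ 44.009 g/mol = 0.04726 mol
mol H = 2 × 0.682 g H₂O ÷ 18.015 g/mol = 0.07571 mol
From the AgBr data: mol Br per gram of compound = (0.642 ÷ 187.772) ÷ 0.506 = 0.006757 mol/g, so in the 1.40 g combustion sample mol Br = 0.009460 mol
Divide by the smallest (0.009460 mol): C 4.996, H 8.004, Br 1.000

C5H8Br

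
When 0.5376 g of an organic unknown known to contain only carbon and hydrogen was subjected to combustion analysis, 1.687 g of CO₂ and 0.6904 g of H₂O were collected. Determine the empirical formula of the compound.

mol C = 1.687 g CO₂ ÷ 44.009 g/mol = 0.038333 mol
mol H = 2 × 0.6904 g H₂O ÷ 18.015 g/mol = 0.076647 mol
Divide by the smallest (0.038333 mol): C 1.000, H 2.000

CH2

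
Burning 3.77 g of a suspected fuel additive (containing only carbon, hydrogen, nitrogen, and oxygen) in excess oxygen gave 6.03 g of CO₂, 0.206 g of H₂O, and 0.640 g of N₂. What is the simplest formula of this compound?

C6HN2O4

mol C = 6.03 g CO₂ ÷ 44.009 g/mol = 0.1370 mol
mol H = 2 × 0.206 g H₂O ÷ 18.015 g/mol = 0.02287 mol
mol N = 2 × 0.640 g N₂ ÷ 28.014 g/mol = 0.04569 mol
mass O = 3.77 − (1.646 + 0.02305 + 0.6400) = 1.461 g → mol O = 1.461 ÷ 15.999 = 0.09133 mol
Divide by the smallest (0.02287 mol): C 5.991, H 1.000, N 1.998, O 3.994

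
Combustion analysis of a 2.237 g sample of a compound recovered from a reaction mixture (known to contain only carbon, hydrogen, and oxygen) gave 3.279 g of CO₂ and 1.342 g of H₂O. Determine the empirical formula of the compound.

mol C = 3.279 g CO₂ ÷ 44.009 g/mol = 0.074507 mol
mol H = 2 × 1.342 g H₂O ÷ 18.015 g/mol = 0.14899 mol
mass O = 2.237 − (0.89491 + 0.15018) = 1.1919 g → mol O = 1.1919 ÷ 15.999 = 0.074499 mol
Divide by the smallest (0.074499 mol): C 1.000, H 2.000, O 1.000

CH2O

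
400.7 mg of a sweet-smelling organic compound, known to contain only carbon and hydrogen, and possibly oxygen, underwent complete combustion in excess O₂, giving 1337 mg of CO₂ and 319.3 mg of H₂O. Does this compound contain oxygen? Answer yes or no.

no

mol C = 1.337 g CO₂ ÷ 44.009 g/mol = 0.030380 mol
mol H = 2 × 0.3193 g H₂O ÷ 18.015 g/mol = 0.035448 mol
C and H together account for 0.40063 g — essentially the entire 0.4007 g sample — so the compound contains no oxygen.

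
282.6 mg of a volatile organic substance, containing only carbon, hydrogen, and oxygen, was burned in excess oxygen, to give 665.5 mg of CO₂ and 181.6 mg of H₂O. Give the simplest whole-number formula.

C3H4O

mol C = 0.6655 g CO₂ ÷ 44.009 g/mol = 0.015122 mol
mol H = 2 × 0.1816 g H₂O ÷ 18.015 g/mol = 0.020161 mol
mass O = 0.2826 − (0.18163 + 0.020322) = 0.080649 g → mol O = 0.080649 ÷ 15.999 = 0.0050408 mol
Divide by the smallest (0.0050408 mol): C 3.000, H 4.000, O 1.000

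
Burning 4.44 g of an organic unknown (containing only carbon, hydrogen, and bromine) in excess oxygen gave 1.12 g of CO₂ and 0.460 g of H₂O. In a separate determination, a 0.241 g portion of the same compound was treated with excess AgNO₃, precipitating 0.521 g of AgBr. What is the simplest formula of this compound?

mol C = 1.12 g CO₂ ÷ 44.009 g/mol = 0.02545 mol
mol H = 2 × 0.460 g H₂O ÷ 18.015 g/mol = 0.05107 mol
From the AgBr data: mol Br per gram of compound = (0.521 ÷ 187.772) ÷ 0.241 = 0.01151 mol/g, so in the 4.44 g combustion sample mol Br = 0.05112 mol
Divide by the smallest (0.02545 mol): C 1.000, H 2.007, Br 2.009

CH2Br2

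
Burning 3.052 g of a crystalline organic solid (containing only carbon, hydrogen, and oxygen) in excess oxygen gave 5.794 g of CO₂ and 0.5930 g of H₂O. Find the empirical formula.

C6H3O4

mol C = 5.794 g CO₂ ÷ 44.009 g/mol = 0.13165 mol
mol H = 2 × 0.5930 g H₂O ÷ 18.015 g/mol = 0.065834 mol
mass O = 3.052 − (1.5813 + 0.066361) = 1.4043 g → mol O = 1.4043 ÷ 15.999 = 0.087776 mol
Divide by the smallest (0.065834 mol): C 2.000, H 1.000, O 1.333
Multiplying each by 3 gives whole numbers: C 6.00, H 3.00, O 4.00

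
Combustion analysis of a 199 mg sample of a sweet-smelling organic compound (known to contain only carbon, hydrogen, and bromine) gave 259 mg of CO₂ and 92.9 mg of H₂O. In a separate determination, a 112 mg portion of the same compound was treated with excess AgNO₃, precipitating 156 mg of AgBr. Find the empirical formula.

C4H7Br

mol C = 0.259 g CO₂ ÷ 44.009 g/mol = 0.005885 mol
mol H = 2 × 0.0929 g H₂O ÷ 18.015 g/mol = 0.01031 mol
From the AgBr data: mol Br per gram of compound = (0.156 ÷ 187.772) ÷ 0.112 = 0.007418 mol/g, so in the 0.199 g combustion sample mol Br = 0.001476 mol
Divide by the smallest (0.001476 mol): C 3.987, H 6.987, Br 1.000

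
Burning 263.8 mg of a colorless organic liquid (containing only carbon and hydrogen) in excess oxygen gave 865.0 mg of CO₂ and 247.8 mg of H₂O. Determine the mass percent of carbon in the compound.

mol C = 0.8650 g CO₂ ÷ 44.009 g/mol = 0.019655 mol
mol H = 2 × 0.2478 g H₂O ÷ 18.015 g/mol = 0.027510 mol
mass % C = 0.23608 g ÷ 0.2638 g × 100%

89.49%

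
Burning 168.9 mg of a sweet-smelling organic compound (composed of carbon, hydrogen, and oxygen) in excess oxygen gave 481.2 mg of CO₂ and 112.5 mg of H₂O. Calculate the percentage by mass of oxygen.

14.79%

mol C = 0.4812 g CO₂ ÷ 44.009 g/mol = 0.010934 mol
mol H = 2 × 0.1125 g H₂O ÷ 18.015 g/mol = 0.012490 mol
mass O = 0.1689 − (0.13133 + 0.012590) = 0.024981 g → mol O = 0.024981 ÷ 15.999 = 0.0015614 mol
mass % O = 0.024981 g ÷ 0.1689 g × 100%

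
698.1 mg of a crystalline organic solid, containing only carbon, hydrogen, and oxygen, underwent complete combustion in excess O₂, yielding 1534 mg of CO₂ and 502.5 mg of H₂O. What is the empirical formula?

C5H8O2

mol C = 1.534 g CO₂ ÷ 44.009 g/mol = 0.034857 mol
mol H = 2 × 0.5025 g H₂O ÷ 18.015 g/mol = 0.055787 mol
mass O = 0.6981 − (0.41866 + 0.056233) = 0.22321 g → mol O = 0.22321 ÷ 15.999 = 0.013951 mol
Divide by the smallest (0.013951 mol): C 2.498, H 3.999, O 1.000
Multiplying each by 2 gives whole numbers: C 5.00, H 8.00, O 2.00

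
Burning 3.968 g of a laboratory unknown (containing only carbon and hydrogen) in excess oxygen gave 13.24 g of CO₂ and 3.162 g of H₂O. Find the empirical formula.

mol C = 13.24 g CO₂ ÷ 44.009 g/mol = 0.30085 mol
mol H = 2 × 3.162 g H₂O ÷ 18.015 g/mol = 0.35104 mol
Divide by the smallest (0.30085 mol): C 1.000, H 1.167
Multiplying each by 6 gives whole numbers: C 6.00, H 7.00

C6H7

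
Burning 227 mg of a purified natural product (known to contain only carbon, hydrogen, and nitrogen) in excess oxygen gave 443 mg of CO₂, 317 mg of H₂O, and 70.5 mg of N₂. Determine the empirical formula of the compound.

mol C = 0.443 g CO₂ ÷ 44.009 g/mol = 0.01007 mol
mol H = 2 × 0.317 g H₂O ÷ 18.015 g/mol = 0.03519 mol
mol N = 2 × 0.0705 g N₂ ÷ 28.014 g/mol = 0.005033 mol
Divide by the smallest (0.005033 mol): C 2.000, H 6.992, N 1.000

C2H7N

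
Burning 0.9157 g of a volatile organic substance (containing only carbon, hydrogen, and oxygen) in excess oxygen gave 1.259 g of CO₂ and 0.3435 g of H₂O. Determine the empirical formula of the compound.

C6H8O7

mol C = 1.259 g CO₂ ÷ 44.009 g/mol = 0.028608 mol
mol H = 2 × 0.3435 g H₂O ÷ 18.015 g/mol = 0.038135 mol
mass O = 0.9157 − (0.34361 + 0.038440) = 0.53365 g → mol O = 0.53365 ÷ 15.999 = 0.033355 mol
Divide by the smallest (0.028608 mol): C 1.000, H 1.333, O 1.166
Multiplying each by 6 gives whole numbers: C 6.00, H 8.00, O 7.00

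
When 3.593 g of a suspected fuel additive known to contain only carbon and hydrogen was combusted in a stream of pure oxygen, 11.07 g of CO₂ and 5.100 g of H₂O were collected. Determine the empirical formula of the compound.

C4H9

mol C = 11.07 g CO₂ ÷ 44.009 g/mol = 0.25154 mol
mol H = 2 × 5.100 g H₂O ÷ 18.015 g/mol = 0.56619 mol
Divide by the smallest (0.25154 mol): C 1.000, H 2.251
Multiplying each by 4 gives whole numbers: C 4.00, H 9.00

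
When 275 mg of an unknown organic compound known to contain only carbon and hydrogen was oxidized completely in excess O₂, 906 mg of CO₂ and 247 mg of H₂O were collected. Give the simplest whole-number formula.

C3H4

mol C = 0.906 g CO₂ ÷ 44.009 g/mol = 0.02059 mol
mol H = 2 × 0.247 g H₂O ÷ 18.015 g/mol = 0.02742 mol
Divide by the smallest (0.02059 mol): C 1.000, H 1.332
Multiplying each by 3 gives whole numbers: C 3.00, H 4.00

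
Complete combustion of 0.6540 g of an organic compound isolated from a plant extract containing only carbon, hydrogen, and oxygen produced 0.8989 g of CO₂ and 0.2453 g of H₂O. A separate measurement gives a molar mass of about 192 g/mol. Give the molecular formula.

mol C = 0.8989 g CO₂ ÷ 44.009 g/mol = 0.020425 mol
mol H = 2 × 0.2453 g H₂O ÷ 18.015 g/mol = 0.027233 mol
mass O = 0.6540 − (0.24533 + 0.027451) = 0.38122 g → mol O = 0.38122 ÷ 15.999 = 0.023828 mol
Divide by the smallest (0.020425 mol): C 1.000, H 1.333, O 1.167
Multiplying each by 6 gives whole numbers: C 6.00, H 8.00, O 7.00
Empirical formula: C6H8O7
Empirical-formula mass = 192.12 g/mol; 192 ÷ 192.12 ≈ 1, so the molecular formula is C6H8O7.

C6H8O7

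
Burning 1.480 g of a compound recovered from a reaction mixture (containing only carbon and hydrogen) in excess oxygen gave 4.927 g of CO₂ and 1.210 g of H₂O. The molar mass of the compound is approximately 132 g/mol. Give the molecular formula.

C10H12

mol C = 4.927 g CO₂ ÷ 44.009 g/mol = 0.11195 mol
mol H = 2 × 1.210 g H₂O ÷ 18.015 g/mol = 0.13433 mol
Divide by the smallest (0.11195 mol): C 1.000, H 1.200
Multiplying each by 5 gives whole numbers: C 5.00, H 6.00
Empirical formula: C5H6
Empirical-formula mass = 66.10 g/mol; 132 ÷ 66.10 ≈ 2, so the molecular formula is C10H12.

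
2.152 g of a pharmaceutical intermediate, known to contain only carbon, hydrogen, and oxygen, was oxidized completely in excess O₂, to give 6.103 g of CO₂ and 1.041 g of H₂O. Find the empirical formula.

mol C = 6.103 g CO₂ ÷ 44.009 g/mol = 0.13868 mol
mol H = 2 × 1.041 g H₂O ÷ 18.015 g/mol = 0.11557 mol
mass O = 2.152 − (1.6656 + 0.11649) = 0.36987 g → mol O = 0.36987 ÷ 15.999 = 0.023118 mol
Divide by the smallest (0.023118 mol): C 5.999, H 4.999, O 1.000

C6H5O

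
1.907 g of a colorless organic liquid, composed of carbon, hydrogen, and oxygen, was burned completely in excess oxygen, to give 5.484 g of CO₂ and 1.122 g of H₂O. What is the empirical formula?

C7H7O

mol C = 5.484 g CO₂ ÷ 44.009 g/mol = 0.12461 mol
mol H = 2 × 1.122 g H₂O ÷ 18.015 g/mol = 0.12456 mol
mass O = 1.907 − (1.4967 + 0.12556) = 0.28474 g → mol O = 0.28474 ÷ 15.999 = 0.017797 mol
Divide by the smallest (0.017797 mol): C 7.002, H 6.999, O 1.000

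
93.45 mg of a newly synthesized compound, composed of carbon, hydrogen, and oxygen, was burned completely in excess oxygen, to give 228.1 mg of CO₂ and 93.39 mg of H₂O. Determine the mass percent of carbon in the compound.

mol C = 0.2281 g CO₂ ÷ 44.009 g/mol = 0.0051830 mol
mol H = 2 × 0.09339 g H₂O ÷ 18.015 g/mol = 0.010368 mol
mass O = 0.09345 − (0.062253 + 0.010451) = 0.020746 g → mol O = 0.020746 ÷ 15.999 = 0.0012967 mol
mass % C = 0.062253 g ÷ 0.09345 g × 100%

66.62%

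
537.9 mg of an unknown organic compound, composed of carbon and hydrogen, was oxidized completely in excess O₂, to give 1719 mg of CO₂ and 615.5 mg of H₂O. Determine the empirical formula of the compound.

mol C = 1.719 g CO₂ ÷ 44.009 g/mol = 0.039060 mol
mol H = 2 × 0.6155 g H₂O ÷ 18.015 g/mol = 0.068332 mol
Divide by the smallest (0.039060 mol): C 1.000, H 1.749
Multiplying each by 4 gives whole numbers: C 4.00, H 7.00

C4H7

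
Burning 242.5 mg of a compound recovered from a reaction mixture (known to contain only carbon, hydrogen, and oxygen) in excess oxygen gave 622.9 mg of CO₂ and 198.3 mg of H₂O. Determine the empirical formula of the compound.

C9H14O2

mol C = 0.6229 g CO₂ ÷ 44.009 g/mol = 0.014154 mol
mol H = 2 × 0.1983 g H₂O ÷ 18.015 g/mol = 0.022015 mol
mass O = 0.2425 − (0.17000 + 0.022191) = 0.050306 g → mol O = 0.050306 ÷ 15.999 = 0.0031443 mol
Divide by the smallest (0.0031443 mol): C 4.501, H 7.001, O 1.000
Multiplying each by 2 gives whole numbers: C 9.00, H 14.00, O 2.00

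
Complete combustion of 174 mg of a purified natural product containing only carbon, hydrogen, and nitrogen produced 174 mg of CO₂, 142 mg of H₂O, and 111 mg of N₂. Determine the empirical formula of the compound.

CH4N2

mol C = 0.174 g CO₂ ÷ 44.009 g/mol = 0.003954 mol
mol H = 2 × 0.142 g H₂O ÷ 18.015 g/mol = 0.01576 mol
mol N = 2 × 0.111 g N₂ ÷ 28.014 g/mol = 0.007925 mol
Divide by the smallest (0.003954 mol): C 1.000, H 3.987, N 2.004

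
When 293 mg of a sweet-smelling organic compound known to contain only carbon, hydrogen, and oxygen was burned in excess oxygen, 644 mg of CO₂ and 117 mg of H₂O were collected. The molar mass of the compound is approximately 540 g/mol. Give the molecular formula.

C27H24O12

mol C = 0.644 g CO₂ ÷ 44.009 g/mol = 0.01463 mol
mol H = 2 × 0.117 g H₂O ÷ 18.015 g/mol = 0.01299 mol
mass O = 0.293 − (0.1758 + 0.01309) = 0.1041 g → mol O = 0.1041 ÷ 15.999 = 0.006510 mol
Divide by the smallest (0.006510 mol): C 2.248, H 1.995, O 1.000
Multiplying each by 4 gives whole numbers: C 8.99, H 7.98, O 4.00
Empirical formula: C9H8O4
Empirical-formula mass = 180.16 g/mol; 540 ÷ 180.16 ≈ 3, so the molecular formula is C27H24O12.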